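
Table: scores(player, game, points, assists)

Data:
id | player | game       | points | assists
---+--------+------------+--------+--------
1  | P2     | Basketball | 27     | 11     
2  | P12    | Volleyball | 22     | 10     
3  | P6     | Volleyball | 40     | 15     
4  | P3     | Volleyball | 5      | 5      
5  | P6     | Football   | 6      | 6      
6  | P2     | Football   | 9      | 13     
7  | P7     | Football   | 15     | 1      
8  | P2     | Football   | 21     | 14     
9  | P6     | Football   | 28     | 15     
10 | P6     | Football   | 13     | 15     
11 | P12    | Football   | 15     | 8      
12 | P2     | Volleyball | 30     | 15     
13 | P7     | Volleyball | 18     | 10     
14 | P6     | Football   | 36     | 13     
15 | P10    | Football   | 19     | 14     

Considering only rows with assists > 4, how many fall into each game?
SELECT game, COUNT(*)
FROM scores
WHERE assists > 4
GROUP BY game

Note: WHERE filters rows before grouping.

Result:
  Basketball: 1
  Football: 8
  Volleyball: 5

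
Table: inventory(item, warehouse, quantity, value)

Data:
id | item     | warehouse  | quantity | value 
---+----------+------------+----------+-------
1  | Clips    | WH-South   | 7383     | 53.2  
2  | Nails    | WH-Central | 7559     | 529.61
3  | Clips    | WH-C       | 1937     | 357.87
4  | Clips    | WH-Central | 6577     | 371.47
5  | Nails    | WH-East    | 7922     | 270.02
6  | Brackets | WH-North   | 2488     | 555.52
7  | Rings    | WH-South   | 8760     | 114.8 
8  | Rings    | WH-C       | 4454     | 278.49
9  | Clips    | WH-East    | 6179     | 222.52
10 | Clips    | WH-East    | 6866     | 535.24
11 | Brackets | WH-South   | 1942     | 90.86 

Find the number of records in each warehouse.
SELECT warehouse, COUNT(*) as count
FROM inventory
GROUP BY warehouse

Result:
  WH-C: 2
  WH-Central: 2
  WH-East: 3
  WH-North: 1
  WH-South: 3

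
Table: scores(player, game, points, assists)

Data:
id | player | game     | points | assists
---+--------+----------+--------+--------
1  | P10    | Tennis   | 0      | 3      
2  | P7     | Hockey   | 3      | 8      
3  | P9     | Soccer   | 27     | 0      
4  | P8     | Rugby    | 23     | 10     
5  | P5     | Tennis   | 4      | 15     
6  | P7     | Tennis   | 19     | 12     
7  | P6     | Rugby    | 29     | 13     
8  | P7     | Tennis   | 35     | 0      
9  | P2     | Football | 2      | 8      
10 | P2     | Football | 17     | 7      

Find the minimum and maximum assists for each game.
SELECT game, MIN(assists), MAX(assists)
FROM scores
GROUP BY game

Result:
  Football: min=7, max=8
  Hockey: min=8, max=8
  Rugby: min=10, max=13
  Soccer: min=0, max=0
  Tennis: min=0, max=15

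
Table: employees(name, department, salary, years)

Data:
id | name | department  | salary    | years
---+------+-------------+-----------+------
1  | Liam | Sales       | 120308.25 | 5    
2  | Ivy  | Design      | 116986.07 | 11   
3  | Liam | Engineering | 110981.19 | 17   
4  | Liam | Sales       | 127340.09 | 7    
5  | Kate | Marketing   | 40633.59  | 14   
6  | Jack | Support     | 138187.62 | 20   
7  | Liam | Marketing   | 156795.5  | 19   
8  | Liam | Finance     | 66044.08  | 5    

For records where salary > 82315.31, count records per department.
SELECT department, COUNT(*)
FROM employees
WHERE salary > 82315.31
GROUP BY department

Note: WHERE filters rows before grouping.

Result:
  Design: 1
  Engineering: 1
  Marketing: 1
  Sales: 2
  Support: 1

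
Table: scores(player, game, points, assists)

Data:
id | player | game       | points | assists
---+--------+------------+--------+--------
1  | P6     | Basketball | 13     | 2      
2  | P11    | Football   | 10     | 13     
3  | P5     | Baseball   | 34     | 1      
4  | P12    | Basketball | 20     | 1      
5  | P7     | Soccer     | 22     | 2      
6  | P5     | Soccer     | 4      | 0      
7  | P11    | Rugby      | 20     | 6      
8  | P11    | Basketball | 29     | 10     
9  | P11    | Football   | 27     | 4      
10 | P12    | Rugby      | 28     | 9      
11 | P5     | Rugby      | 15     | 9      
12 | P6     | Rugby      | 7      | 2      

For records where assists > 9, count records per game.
SELECT game, COUNT(*)
FROM scores
WHERE assists > 9
GROUP BY game

Note: WHERE filters rows before grouping.

Result:
  Basketball: 1
  Football: 1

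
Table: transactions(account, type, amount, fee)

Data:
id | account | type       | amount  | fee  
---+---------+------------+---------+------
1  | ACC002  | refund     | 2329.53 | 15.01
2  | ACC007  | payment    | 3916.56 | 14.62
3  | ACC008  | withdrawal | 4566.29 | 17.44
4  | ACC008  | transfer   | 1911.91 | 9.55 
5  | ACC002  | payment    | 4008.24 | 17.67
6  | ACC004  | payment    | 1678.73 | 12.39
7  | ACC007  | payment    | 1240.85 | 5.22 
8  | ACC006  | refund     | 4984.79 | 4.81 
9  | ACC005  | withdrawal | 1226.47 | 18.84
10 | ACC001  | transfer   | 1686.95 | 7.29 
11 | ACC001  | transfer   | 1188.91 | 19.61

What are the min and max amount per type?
SELECT type, MIN(amount), MAX(amount)
FROM transactions
GROUP BY type

Result:
  payment: min=1240.85, max=4008.24
  refund: min=2329.53, max=4984.79
  transfer: min=1188.91, max=1911.91
  withdrawal: min=1226.47, max=4566.29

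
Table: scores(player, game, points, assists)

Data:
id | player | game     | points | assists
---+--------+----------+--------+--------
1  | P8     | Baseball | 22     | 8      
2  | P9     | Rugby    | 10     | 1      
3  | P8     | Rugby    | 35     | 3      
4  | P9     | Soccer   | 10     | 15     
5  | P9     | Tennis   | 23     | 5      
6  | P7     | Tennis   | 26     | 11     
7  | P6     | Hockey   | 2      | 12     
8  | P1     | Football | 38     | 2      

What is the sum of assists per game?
SELECT game, SUM(assists) as result
FROM scores
GROUP BY game

Result:
  Baseball: 8
  Football: 2
  Hockey: 12
  Rugby: 4
  Soccer: 15
  Tennis: 16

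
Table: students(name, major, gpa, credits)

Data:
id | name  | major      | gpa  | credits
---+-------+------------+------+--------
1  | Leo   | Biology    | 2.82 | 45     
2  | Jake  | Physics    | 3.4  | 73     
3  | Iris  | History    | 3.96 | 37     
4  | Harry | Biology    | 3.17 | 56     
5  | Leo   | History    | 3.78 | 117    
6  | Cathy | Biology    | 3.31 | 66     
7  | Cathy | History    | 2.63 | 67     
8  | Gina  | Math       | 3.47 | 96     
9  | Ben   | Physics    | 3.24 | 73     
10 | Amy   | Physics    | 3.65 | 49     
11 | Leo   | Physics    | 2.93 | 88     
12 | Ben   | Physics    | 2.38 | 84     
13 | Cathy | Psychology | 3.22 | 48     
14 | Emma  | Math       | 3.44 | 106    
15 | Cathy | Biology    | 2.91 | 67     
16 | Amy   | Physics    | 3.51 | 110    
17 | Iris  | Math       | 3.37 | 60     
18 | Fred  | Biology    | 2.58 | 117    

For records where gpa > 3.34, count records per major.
SELECT major, COUNT(*)
FROM students
WHERE gpa > 3.34
GROUP BY major

Note: WHERE filters rows before grouping.

Result:
  History: 2
  Math: 3
  Physics: 3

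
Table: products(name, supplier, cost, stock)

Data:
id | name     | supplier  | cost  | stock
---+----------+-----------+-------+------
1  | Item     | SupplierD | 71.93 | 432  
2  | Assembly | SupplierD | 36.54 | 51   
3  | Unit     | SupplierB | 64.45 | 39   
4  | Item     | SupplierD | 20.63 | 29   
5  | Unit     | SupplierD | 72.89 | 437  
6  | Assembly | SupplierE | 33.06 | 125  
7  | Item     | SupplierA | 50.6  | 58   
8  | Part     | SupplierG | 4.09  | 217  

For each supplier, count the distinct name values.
SELECT supplier, COUNT(DISTINCT name)
FROM products
GROUP BY supplier

Result:
  SupplierA: 1 distinct
  SupplierB: 1 distinct
  SupplierD: 3 distinct
  SupplierE: 1 distinct
  SupplierG: 1 distinct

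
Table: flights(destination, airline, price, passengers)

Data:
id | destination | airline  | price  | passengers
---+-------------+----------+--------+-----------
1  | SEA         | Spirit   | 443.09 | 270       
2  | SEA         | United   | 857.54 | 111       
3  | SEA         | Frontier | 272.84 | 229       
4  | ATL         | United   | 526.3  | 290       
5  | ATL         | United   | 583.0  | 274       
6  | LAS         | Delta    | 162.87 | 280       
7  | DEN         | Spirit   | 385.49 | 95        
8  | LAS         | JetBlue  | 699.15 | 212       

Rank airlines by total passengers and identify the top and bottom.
SELECT airline, SUM(passengers)
FROM flights
GROUP BY airline
ORDER BY SUM(passengers)

All groups:
  JetBlue: 212
  Frontier: 229
  Delta: 280
  Spirit: 365
  United: 675

Highest: United (675)
Lowest: JetBlue (212)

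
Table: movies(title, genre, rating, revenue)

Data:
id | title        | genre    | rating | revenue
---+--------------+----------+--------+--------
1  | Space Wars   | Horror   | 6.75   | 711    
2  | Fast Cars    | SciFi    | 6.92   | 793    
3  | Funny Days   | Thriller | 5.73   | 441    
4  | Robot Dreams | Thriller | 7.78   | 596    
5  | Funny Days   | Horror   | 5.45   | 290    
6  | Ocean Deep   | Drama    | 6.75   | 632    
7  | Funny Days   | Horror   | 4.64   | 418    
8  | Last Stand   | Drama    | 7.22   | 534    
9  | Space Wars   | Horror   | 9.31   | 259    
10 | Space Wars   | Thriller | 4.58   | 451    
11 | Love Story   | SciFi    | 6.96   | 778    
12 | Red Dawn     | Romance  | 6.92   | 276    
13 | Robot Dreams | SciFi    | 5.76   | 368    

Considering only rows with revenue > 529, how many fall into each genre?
SELECT genre, COUNT(*)
FROM movies
WHERE revenue > 529
GROUP BY genre

Note: WHERE filters rows before grouping.

Result:
  Drama: 2
  Horror: 1
  SciFi: 2
  Thriller: 1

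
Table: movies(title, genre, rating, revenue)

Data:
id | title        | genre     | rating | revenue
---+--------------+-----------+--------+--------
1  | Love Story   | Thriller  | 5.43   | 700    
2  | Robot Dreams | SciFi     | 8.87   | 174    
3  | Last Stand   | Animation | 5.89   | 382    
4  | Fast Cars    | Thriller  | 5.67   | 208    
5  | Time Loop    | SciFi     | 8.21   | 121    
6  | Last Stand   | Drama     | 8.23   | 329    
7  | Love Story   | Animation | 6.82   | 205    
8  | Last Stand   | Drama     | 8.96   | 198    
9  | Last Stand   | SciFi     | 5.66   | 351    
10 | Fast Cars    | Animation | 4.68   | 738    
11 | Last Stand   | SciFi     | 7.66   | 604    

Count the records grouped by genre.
SELECT genre, COUNT(*) as count
FROM movies
GROUP BY genre

Result:
  Animation: 3
  Drama: 2
  SciFi: 4
  Thriller: 2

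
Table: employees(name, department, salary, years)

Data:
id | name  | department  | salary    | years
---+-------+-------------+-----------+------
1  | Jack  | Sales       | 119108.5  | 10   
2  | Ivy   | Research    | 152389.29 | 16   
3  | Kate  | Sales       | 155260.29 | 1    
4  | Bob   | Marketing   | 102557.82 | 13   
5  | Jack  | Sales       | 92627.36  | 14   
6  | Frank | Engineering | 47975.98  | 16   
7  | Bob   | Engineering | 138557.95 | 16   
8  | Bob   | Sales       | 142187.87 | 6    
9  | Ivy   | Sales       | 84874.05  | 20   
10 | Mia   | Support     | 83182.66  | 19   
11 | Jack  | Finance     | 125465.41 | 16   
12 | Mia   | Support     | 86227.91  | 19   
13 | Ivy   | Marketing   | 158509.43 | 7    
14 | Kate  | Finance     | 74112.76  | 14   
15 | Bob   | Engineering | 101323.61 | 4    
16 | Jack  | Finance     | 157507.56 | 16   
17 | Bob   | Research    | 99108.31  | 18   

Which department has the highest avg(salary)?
SELECT department, AVG(salary) as val
FROM employees
GROUP BY department
ORDER BY val DESC
LIMIT 1

Result: Marketing with avg(salary) = 130533.63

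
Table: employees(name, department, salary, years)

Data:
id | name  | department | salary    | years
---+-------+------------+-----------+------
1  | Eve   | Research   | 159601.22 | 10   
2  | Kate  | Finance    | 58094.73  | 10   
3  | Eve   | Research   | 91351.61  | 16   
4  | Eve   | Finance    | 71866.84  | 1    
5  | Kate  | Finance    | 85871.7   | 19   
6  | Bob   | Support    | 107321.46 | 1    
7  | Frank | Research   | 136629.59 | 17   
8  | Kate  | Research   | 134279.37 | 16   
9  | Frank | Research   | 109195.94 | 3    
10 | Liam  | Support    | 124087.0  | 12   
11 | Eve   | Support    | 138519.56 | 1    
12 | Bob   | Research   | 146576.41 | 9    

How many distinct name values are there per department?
SELECT department, COUNT(DISTINCT name)
FROM employees
GROUP BY department

Result:
  Finance: 2 distinct
  Research: 4 distinct
  Support: 3 distinct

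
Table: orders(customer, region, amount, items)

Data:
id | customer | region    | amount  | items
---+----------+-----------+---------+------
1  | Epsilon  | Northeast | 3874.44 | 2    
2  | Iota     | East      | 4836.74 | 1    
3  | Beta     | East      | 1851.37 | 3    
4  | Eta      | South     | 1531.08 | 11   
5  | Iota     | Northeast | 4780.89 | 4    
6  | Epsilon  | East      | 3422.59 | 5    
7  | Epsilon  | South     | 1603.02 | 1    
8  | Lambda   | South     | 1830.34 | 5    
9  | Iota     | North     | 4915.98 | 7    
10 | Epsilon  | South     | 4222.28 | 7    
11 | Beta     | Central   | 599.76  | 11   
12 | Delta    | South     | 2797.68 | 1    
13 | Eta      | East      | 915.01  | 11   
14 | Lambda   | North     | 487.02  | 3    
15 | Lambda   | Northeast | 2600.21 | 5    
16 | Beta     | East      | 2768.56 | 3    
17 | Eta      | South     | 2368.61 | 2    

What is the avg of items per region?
SELECT region, AVG(items) as result
FROM orders
GROUP BY region

Result:
  Central: 11.00
  East: 4.60
  North: 5.00
  Northeast: 3.67
  South: 4.50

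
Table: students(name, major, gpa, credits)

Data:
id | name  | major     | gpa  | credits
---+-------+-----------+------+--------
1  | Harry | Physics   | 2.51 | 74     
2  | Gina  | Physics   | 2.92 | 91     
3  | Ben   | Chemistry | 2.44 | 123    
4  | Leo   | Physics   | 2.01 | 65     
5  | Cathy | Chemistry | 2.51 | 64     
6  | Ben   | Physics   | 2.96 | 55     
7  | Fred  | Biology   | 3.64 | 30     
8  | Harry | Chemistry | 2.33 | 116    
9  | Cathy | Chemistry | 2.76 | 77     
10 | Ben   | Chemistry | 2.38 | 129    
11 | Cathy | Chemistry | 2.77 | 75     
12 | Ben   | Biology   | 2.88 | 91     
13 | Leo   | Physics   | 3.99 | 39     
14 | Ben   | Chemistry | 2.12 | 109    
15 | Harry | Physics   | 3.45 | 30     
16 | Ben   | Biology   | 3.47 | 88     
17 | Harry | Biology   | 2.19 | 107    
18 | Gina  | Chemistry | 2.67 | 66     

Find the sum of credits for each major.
SELECT major, SUM(credits) as result
FROM students
GROUP BY major

Result:
  Biology: 316
  Chemistry: 759
  Physics: 354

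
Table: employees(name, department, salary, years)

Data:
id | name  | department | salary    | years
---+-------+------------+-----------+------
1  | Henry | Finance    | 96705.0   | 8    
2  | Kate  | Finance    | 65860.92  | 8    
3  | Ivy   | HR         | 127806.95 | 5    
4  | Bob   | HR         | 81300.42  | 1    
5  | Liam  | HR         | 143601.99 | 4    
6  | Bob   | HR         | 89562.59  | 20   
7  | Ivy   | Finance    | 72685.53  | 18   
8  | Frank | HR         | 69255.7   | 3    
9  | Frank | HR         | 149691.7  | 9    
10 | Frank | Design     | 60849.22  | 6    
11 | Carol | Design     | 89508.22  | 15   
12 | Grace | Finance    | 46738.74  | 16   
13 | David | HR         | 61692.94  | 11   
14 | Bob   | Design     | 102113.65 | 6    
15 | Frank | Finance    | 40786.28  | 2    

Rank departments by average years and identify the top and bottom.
SELECT department, AVG(years)
FROM employees
GROUP BY department
ORDER BY AVG(years)

All groups:
  HR: 7.57
  Design: 9.00
  Finance: 10.40

Highest: Finance (10.40)
Lowest: HR (7.57)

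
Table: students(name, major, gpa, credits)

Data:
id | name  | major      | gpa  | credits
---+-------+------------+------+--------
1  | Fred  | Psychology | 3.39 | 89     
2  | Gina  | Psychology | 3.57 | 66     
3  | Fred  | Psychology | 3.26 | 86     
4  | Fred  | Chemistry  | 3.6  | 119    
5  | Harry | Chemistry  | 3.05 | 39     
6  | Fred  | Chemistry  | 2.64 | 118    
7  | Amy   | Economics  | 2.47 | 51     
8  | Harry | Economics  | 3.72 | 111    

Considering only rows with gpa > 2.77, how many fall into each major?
SELECT major, COUNT(*)
FROM students
WHERE gpa > 2.77
GROUP BY major

Note: WHERE filters rows before grouping.

Result:
  Chemistry: 2
  Economics: 1
  Psychology: 3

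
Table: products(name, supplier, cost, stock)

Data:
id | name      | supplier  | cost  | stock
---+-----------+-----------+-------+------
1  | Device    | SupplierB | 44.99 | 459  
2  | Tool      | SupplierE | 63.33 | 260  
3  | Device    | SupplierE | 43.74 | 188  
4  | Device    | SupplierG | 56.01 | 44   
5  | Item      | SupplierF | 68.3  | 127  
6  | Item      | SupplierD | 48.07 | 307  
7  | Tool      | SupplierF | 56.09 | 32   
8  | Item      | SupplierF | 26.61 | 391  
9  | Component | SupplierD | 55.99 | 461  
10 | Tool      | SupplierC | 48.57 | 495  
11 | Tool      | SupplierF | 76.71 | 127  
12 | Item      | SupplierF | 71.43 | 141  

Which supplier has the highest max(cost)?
SELECT supplier, MAX(cost) as val
FROM products
GROUP BY supplier
ORDER BY val DESC
LIMIT 1

Result: SupplierF with max(cost) = 76.71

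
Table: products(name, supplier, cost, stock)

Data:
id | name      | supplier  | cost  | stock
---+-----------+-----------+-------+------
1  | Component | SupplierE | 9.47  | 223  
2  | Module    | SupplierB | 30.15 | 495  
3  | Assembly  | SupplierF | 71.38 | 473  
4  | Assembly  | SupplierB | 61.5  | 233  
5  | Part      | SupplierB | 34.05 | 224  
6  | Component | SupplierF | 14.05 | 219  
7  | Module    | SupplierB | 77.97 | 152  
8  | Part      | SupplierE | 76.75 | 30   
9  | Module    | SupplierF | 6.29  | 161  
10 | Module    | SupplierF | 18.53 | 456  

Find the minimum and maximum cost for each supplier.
SELECT supplier, MIN(cost), MAX(cost)
FROM products
GROUP BY supplier

Result:
  SupplierB: min=30.15, max=77.97
  SupplierE: min=9.47, max=76.75
  SupplierF: min=6.29, max=71.38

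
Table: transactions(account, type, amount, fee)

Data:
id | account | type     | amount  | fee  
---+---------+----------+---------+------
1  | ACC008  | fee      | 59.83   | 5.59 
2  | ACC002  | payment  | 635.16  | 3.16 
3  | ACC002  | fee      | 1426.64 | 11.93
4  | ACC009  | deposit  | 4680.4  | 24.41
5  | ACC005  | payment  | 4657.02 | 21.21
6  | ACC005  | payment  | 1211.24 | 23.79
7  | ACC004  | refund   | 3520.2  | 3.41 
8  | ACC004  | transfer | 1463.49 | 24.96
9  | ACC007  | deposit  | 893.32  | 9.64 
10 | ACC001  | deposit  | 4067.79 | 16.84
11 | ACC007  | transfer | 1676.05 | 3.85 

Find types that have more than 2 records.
SELECT type, COUNT(*) as cnt
FROM transactions
GROUP BY type
HAVING COUNT(*) > 2

Result:
  deposit: 3
  payment: 3

Note: HAVING filters groups after aggregation, WHERE filters rows before.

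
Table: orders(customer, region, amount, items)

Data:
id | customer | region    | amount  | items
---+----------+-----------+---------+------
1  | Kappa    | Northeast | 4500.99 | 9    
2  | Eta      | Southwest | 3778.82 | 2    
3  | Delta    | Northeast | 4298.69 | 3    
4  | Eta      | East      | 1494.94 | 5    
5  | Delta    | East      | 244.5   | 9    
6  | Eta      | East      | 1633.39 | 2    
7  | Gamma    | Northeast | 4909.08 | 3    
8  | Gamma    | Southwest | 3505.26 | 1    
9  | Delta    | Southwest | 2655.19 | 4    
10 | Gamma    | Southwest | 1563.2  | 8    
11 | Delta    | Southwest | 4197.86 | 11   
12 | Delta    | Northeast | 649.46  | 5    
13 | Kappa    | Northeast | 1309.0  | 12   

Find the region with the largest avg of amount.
SELECT region, AVG(amount) as val
FROM orders
GROUP BY region
ORDER BY val DESC
LIMIT 1

Result: Southwest with avg(amount) = 3140.07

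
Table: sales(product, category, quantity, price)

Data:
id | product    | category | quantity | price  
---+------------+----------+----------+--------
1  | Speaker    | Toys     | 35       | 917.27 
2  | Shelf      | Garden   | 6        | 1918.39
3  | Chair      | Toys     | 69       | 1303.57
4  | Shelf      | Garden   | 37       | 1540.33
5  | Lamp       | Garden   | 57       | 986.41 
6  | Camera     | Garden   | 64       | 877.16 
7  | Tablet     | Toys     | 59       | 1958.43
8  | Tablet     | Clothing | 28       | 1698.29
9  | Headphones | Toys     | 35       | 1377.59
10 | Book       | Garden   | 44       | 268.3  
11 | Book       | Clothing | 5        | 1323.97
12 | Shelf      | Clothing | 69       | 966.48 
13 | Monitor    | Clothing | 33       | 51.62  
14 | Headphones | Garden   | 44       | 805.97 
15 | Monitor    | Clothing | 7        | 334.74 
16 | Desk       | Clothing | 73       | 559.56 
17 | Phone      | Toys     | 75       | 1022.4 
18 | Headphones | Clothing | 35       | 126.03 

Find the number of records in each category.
SELECT category, COUNT(*) as count
FROM sales
GROUP BY category

Result:
  Clothing: 7
  Garden: 6
  Toys: 5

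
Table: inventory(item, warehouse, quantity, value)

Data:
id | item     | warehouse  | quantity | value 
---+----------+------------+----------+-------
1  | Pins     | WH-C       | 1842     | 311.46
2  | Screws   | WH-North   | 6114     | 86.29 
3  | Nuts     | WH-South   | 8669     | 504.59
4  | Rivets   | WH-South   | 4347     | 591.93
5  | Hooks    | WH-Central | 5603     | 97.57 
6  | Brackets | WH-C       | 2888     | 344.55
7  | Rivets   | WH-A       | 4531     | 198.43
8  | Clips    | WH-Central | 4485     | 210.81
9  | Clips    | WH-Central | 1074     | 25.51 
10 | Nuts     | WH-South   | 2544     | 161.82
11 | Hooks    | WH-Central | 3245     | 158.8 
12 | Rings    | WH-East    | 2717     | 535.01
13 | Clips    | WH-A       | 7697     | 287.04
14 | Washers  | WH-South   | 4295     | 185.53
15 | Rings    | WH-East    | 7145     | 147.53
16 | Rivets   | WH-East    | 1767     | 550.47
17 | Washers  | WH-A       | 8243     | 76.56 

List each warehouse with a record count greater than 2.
SELECT warehouse, COUNT(*) as cnt
FROM inventory
GROUP BY warehouse
HAVING COUNT(*) > 2

Result:
  WH-A: 3
  WH-Central: 4
  WH-East: 3
  WH-South: 4

Note: HAVING filters groups after aggregation, WHERE filters rows before.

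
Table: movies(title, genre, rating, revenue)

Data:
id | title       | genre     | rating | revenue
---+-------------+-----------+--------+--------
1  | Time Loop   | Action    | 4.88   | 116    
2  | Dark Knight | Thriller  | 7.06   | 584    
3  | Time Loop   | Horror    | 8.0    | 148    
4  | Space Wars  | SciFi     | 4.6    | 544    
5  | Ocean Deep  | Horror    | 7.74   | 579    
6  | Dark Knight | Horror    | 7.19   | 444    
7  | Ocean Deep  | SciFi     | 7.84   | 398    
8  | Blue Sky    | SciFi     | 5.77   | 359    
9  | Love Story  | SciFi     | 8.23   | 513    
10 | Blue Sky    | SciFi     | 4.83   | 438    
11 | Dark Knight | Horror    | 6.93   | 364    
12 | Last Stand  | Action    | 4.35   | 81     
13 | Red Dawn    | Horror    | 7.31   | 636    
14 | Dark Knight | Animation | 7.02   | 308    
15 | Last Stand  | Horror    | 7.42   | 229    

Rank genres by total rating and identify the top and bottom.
SELECT genre, SUM(rating)
FROM movies
GROUP BY genre
ORDER BY SUM(rating)

All groups:
  Animation: 7.02
  Thriller: 7.06
  Action: 9.23
  SciFi: 31.27
  Horror: 44.59

Highest: Horror (44.59)
Lowest: Animation (7.02)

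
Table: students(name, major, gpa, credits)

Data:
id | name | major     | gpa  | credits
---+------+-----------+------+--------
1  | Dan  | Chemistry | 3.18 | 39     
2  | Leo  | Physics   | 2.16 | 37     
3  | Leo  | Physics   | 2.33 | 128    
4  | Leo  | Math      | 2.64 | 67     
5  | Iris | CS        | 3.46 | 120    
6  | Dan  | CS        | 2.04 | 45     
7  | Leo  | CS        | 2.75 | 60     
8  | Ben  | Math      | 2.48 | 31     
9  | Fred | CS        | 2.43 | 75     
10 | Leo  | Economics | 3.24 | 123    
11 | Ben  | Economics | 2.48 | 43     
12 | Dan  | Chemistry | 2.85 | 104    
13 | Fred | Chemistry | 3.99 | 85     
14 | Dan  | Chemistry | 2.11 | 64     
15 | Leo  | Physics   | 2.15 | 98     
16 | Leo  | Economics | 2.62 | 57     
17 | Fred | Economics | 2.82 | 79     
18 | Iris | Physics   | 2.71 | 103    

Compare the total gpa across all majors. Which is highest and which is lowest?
SELECT major, SUM(gpa)
FROM students
GROUP BY major
ORDER BY SUM(gpa)

All groups:
  Math: 5.12
  Physics: 9.35
  CS: 10.68
  Economics: 11.16
  Chemistry: 12.13

Highest: Chemistry (12.13)
Lowest: Math (5.12)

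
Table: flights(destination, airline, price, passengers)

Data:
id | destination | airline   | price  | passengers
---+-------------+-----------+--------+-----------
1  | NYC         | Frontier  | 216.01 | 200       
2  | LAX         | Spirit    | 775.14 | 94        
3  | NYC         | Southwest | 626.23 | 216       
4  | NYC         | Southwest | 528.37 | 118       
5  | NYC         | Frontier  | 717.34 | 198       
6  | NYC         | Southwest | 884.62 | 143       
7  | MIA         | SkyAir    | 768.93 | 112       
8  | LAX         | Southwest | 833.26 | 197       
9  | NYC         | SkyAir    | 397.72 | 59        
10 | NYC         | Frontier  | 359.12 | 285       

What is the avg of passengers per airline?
SELECT airline, AVG(passengers) as result
FROM flights
GROUP BY airline

Result:
  Frontier: 227.67
  SkyAir: 85.50
  Southwest: 168.50
  Spirit: 94.00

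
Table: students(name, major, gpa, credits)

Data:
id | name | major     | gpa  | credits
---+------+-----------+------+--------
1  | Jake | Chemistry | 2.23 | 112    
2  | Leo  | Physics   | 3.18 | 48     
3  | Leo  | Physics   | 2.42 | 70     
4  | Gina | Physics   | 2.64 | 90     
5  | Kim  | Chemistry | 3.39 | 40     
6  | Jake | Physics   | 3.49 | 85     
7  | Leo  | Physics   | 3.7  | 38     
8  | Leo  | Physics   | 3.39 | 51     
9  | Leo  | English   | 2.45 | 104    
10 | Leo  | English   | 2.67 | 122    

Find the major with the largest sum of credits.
SELECT major, SUM(credits) as val
FROM students
GROUP BY major
ORDER BY val DESC
LIMIT 1

Result: Physics with sum(credits) = 382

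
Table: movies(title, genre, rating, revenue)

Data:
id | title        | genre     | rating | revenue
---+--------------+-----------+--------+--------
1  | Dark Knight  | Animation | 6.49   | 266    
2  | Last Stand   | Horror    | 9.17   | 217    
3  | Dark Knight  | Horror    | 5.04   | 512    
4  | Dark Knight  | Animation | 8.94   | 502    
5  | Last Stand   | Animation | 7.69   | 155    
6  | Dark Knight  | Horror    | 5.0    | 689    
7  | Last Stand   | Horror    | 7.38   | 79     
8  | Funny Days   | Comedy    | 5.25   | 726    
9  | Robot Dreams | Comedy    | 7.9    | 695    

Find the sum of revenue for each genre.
SELECT genre, SUM(revenue) as result
FROM movies
GROUP BY genre

Result:
  Animation: 923
  Comedy: 1421
  Horror: 1497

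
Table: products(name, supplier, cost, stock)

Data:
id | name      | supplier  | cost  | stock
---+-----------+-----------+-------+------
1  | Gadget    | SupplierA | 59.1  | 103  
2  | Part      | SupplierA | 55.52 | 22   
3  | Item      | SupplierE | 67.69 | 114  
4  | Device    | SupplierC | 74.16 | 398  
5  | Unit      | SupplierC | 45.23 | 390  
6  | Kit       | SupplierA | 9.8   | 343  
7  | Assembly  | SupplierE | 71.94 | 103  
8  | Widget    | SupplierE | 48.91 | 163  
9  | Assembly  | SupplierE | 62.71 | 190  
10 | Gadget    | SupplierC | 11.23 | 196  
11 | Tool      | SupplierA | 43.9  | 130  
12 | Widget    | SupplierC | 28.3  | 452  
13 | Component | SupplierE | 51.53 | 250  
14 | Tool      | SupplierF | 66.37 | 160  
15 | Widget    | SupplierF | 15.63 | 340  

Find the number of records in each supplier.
SELECT supplier, COUNT(*) as count
FROM products
GROUP BY supplier

Result:
  SupplierA: 4
  SupplierC: 4
  SupplierE: 5
  SupplierF: 2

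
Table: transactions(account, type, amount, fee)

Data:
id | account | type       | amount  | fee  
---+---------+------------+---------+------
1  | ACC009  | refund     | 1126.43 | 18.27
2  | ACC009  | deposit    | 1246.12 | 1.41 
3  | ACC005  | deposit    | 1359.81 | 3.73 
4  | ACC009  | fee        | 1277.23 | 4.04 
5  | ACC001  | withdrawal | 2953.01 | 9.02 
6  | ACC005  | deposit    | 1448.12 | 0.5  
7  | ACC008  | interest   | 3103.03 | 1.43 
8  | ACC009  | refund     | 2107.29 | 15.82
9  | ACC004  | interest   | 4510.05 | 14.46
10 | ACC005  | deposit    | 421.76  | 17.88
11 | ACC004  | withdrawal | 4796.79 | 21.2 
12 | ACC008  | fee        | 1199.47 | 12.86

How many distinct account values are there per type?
SELECT type, COUNT(DISTINCT account)
FROM transactions
GROUP BY type

Result:
  deposit: 2 distinct
  fee: 2 distinct
  interest: 2 distinct
  refund: 1 distinct
  withdrawal: 2 distinct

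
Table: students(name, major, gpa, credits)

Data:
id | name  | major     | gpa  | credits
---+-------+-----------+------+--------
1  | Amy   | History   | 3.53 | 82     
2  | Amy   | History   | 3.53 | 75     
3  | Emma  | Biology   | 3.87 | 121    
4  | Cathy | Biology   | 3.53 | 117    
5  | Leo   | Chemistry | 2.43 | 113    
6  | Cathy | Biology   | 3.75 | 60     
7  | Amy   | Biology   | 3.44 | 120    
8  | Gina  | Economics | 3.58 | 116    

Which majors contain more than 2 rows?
SELECT major, COUNT(*) as cnt
FROM students
GROUP BY major
HAVING COUNT(*) > 2

Result:
  Biology: 4

Note: HAVING filters groups after aggregation, WHERE filters rows before.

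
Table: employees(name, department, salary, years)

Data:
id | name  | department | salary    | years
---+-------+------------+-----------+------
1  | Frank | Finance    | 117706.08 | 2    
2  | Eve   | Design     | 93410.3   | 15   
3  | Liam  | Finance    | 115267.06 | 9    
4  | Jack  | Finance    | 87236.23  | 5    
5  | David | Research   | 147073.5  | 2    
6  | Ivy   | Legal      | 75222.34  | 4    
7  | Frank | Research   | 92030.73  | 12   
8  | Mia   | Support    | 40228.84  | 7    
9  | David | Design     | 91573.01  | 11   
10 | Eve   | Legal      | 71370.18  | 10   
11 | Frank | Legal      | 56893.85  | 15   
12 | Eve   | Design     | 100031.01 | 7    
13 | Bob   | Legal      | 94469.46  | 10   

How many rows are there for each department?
SELECT department, COUNT(*) as count
FROM employees
GROUP BY department

Result:
  Design: 3
  Finance: 3
  Legal: 4
  Research: 2
  Support: 1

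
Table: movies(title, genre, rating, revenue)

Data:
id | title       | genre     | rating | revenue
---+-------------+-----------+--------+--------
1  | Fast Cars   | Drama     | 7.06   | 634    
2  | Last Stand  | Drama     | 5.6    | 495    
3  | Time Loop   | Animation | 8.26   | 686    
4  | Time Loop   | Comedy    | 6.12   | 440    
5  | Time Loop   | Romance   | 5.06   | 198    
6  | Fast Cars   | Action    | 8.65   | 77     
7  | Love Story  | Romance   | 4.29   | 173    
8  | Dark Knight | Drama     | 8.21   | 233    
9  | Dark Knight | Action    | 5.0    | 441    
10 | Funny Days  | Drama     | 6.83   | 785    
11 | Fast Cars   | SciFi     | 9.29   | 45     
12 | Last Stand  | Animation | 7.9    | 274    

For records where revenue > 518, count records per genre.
SELECT genre, COUNT(*)
FROM movies
WHERE revenue > 518
GROUP BY genre

Note: WHERE filters rows before grouping.

Result:
  Animation: 1
  Drama: 2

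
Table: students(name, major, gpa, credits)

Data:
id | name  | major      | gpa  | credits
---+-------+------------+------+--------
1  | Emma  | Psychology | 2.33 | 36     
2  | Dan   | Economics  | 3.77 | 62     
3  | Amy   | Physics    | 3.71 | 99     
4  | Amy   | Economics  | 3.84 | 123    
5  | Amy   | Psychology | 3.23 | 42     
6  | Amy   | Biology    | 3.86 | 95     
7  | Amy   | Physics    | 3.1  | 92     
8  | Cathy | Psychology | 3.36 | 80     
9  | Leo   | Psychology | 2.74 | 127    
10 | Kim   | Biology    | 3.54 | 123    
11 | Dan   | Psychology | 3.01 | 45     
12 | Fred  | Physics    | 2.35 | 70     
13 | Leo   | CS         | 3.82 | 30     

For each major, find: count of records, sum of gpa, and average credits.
SELECT major,
       COUNT(*) as cnt,
       SUM(gpa) as total_gpa,
       AVG(credits) as avg_credits
FROM students
GROUP BY major

Result:
  Biology: 2 records, 7.40 total gpa, 109.00 avg credits
  CS: 1 records, 3.82 total gpa, 30.00 avg credits
  Economics: 2 records, 7.61 total gpa, 92.50 avg credits
  Physics: 3 records, 9.16 total gpa, 87.00 avg credits
  Psychology: 5 records, 14.67 total gpa, 66.00 avg credits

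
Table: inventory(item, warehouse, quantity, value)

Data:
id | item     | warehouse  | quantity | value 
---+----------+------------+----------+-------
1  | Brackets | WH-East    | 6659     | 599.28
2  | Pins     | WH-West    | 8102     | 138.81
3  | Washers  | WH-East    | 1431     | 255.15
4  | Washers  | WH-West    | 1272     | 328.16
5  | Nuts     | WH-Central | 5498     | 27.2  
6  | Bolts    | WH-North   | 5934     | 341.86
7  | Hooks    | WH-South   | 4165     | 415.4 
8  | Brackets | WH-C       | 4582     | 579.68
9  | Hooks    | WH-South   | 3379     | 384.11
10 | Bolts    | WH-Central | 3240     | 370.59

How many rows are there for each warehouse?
SELECT warehouse, COUNT(*) as count
FROM inventory
GROUP BY warehouse

Result:
  WH-C: 1
  WH-Central: 2
  WH-East: 2
  WH-North: 1
  WH-South: 2
  WH-West: 2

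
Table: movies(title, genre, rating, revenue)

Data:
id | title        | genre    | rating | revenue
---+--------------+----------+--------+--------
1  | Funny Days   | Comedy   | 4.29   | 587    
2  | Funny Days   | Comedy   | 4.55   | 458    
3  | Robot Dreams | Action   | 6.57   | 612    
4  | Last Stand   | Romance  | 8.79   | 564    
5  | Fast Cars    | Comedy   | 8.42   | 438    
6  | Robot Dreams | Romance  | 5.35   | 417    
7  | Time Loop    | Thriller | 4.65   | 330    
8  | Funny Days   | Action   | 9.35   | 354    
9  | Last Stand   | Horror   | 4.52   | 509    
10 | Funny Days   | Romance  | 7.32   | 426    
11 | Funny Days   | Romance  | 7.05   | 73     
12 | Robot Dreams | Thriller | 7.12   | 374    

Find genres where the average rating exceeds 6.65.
SELECT genre, AVG(rating)
FROM movies
GROUP BY genre
HAVING AVG(rating) > 6.65

Result:
  Action: avg=7.96
  Romance: avg=7.13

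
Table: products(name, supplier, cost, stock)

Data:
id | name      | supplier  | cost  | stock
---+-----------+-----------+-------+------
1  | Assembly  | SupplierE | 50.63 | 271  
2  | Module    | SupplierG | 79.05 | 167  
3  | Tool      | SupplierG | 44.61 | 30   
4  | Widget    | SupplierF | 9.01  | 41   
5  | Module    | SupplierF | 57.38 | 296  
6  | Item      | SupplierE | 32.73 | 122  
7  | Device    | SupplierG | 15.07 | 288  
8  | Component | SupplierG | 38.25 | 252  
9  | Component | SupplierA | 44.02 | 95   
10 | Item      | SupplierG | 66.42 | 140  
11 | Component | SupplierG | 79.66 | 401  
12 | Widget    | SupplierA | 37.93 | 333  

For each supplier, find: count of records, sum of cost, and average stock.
SELECT supplier,
       COUNT(*) as cnt,
       SUM(cost) as total_cost,
       AVG(stock) as avg_stock
FROM products
GROUP BY supplier

Result:
  SupplierA: 2 records, 81.95 total cost, 214.00 avg stock
  SupplierE: 2 records, 83.36 total cost, 196.50 avg stock
  SupplierF: 2 records, 66.39 total cost, 168.50 avg stock
  SupplierG: 6 records, 323.06 total cost, 213.00 avg stock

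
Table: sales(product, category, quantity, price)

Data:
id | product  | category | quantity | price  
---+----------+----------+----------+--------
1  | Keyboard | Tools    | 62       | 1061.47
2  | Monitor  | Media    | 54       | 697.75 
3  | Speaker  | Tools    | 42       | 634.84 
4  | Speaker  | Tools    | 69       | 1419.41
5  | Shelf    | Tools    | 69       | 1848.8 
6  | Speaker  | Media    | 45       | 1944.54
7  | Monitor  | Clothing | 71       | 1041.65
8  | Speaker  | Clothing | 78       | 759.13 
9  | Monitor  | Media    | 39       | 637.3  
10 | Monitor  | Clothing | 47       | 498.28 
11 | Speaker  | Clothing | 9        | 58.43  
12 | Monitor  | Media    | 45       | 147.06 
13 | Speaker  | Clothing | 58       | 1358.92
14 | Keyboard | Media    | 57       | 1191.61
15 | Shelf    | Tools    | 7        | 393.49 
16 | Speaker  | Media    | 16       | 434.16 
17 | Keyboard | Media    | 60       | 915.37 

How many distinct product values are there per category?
SELECT category, COUNT(DISTINCT product)
FROM sales
GROUP BY category

Result:
  Clothing: 2 distinct
  Media: 3 distinct
  Tools: 3 distinct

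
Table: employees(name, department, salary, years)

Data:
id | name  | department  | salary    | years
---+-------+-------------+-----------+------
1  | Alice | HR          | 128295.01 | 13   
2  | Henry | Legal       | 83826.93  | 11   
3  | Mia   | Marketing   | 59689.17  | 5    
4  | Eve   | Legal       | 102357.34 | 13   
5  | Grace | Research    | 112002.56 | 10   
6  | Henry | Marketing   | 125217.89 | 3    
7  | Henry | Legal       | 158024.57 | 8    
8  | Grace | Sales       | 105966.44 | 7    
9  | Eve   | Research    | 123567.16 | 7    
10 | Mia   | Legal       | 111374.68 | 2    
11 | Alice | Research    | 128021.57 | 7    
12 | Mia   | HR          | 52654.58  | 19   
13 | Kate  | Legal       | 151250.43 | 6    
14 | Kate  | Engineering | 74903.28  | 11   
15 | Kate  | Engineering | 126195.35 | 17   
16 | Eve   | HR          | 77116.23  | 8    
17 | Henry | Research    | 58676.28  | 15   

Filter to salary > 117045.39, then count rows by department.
SELECT department, COUNT(*)
FROM employees
WHERE salary > 117045.39
GROUP BY department

Note: WHERE filters rows before grouping.

Result:
  Engineering: 1
  HR: 1
  Legal: 2
  Marketing: 1
  Research: 2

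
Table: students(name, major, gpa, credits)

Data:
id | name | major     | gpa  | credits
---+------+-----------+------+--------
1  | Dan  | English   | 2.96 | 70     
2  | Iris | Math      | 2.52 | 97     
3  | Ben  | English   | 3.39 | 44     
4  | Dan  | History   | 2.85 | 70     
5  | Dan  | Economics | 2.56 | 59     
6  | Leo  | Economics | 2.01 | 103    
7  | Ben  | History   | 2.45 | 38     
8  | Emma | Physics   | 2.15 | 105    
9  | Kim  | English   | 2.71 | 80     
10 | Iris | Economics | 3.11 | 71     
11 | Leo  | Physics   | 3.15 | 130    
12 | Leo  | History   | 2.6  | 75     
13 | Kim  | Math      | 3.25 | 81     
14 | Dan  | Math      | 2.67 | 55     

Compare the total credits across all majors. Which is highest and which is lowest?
SELECT major, SUM(credits)
FROM students
GROUP BY major
ORDER BY SUM(credits)

All groups:
  History: 183
  English: 194
  Economics: 233
  Math: 233
  Physics: 235

Highest: Physics (235)
Lowest: History (183)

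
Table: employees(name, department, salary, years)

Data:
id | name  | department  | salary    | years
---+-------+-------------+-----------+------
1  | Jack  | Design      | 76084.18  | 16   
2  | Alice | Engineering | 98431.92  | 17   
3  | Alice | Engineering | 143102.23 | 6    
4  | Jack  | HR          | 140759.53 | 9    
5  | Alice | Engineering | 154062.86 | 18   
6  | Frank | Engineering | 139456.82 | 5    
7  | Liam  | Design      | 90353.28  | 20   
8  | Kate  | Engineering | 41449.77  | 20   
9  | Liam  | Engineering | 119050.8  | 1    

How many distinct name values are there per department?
SELECT department, COUNT(DISTINCT name)
FROM employees
GROUP BY department

Result:
  Design: 2 distinct
  Engineering: 4 distinct
  HR: 1 distinct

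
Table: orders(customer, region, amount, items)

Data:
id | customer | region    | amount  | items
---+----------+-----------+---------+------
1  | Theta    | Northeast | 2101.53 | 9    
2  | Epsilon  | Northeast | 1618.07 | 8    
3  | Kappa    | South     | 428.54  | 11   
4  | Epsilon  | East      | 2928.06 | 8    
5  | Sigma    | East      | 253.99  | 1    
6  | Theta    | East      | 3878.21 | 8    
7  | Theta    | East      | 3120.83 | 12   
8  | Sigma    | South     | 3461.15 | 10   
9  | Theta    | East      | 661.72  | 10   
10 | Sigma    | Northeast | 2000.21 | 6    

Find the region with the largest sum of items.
SELECT region, SUM(items) as val
FROM orders
GROUP BY region
ORDER BY val DESC
LIMIT 1

Result: East with sum(items) = 39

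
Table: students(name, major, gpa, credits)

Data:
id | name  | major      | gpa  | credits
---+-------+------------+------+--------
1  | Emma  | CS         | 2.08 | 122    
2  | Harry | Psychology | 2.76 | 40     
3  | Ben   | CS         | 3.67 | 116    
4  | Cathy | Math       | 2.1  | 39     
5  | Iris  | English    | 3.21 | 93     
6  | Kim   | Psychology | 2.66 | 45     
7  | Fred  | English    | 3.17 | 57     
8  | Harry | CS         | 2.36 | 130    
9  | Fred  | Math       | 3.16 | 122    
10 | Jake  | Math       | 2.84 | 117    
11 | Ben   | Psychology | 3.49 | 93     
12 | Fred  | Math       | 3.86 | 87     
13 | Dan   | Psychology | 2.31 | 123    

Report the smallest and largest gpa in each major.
SELECT major, MIN(gpa), MAX(gpa)
FROM students
GROUP BY major

Result:
  CS: min=2.08, max=3.67
  English: min=3.17, max=3.21
  Math: min=2.10, max=3.86
  Psychology: min=2.31, max=3.49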